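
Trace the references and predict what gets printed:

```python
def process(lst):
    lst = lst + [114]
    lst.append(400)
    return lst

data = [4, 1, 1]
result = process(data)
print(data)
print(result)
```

Key concept: rebinding parameter vs mutation.
Step by step:
`data = [4, 1, 1]` → data = [4, 1, 1]
`result = process(data)` → result = [4, 1, 1, 114, 400]
`print(data)` → prints [4, 1, 1]
`print(result)` → prints [4, 1, 1, 114, 400]

Answer:
[4, 1, 1]
[4, 1, 1, 114, 400]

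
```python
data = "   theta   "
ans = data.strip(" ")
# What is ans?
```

Trace:
`data = "   theta   "` → data = '   theta   '
`ans = data.strip(" ")` → ans = 'theta'
So ans = 'theta'

Answer: 'theta'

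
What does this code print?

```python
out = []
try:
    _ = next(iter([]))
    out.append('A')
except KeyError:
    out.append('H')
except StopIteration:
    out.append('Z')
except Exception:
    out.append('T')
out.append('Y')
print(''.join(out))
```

Execution trace: 'Z' (except StopIteration) → 'Y' (after the try/except). Output: ZY

Answer: ZY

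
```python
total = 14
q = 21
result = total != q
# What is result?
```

Trace:
`total = 14` → total = 14
`q = 21` → q = 21
`result = total != q` → result = True
So result = True

Answer: True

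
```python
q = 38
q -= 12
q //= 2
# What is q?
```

Trace:
`q = 38` → q = 38
`q -= 12` → q = 26
`q //= 2` → q = 13
So q = 13

Answer: 13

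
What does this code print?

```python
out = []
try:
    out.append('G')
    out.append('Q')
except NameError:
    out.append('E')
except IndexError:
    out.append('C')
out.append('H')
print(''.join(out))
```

Execution trace: 'G' (try body) → 'Q' (try body, no exception) → 'H' (after the try/except). Output: GQH

Answer: GQH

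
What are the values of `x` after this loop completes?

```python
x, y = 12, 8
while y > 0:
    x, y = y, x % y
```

GCD of 12 and 8
`x` takes the values: 12 → 8 → 4

Answer: 4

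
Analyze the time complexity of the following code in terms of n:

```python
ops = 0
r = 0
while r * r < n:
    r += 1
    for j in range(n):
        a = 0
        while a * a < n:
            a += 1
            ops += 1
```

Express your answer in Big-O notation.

Each loop level contributes: √n × n × √n. Multiplying the contributions gives O(n^2).

Answer: O(n^2)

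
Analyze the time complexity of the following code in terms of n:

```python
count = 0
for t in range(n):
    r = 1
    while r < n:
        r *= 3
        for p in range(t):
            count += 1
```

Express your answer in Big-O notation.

Each loop level contributes: n × log n × n. Multiplying the contributions gives O(n^2 log n).

Answer: O(n^2 log n)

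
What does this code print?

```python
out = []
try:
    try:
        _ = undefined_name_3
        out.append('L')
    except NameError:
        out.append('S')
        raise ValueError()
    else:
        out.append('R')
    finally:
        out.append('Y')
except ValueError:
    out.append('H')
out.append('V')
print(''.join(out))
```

Execution trace: 'S' (inner except NameError) → 'Y' (inner finally) → 'H' (outer except ValueError) → 'V' (after the try/except). Output: SYHV

Answer: SYHV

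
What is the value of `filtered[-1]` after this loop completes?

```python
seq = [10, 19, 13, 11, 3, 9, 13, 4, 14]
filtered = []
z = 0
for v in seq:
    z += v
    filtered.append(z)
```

Cumulative sum ends at 96
`filtered` takes the values: [] → [10] → [10, 29] → [10, 29, 42] → [10, 29, 42, 53] → [10, 29, 42, 53, 56] → [10, 29, 42, 53, 56, 65] → [10, 29, 42, 53, 56, 65, 78] → [10, 29, 42, 53, 56, 65, 78, 82] → [10, 29, 42, 53, 56, 65, 78, 82, 96]
So `filtered[-1]` = 96

Answer: 96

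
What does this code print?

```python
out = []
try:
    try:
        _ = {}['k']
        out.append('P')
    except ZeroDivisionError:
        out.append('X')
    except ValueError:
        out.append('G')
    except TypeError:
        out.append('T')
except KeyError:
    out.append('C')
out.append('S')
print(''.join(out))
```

Execution trace: 'C' (outer except KeyError) → 'S' (after the try/except). Output: CS

Answer: CS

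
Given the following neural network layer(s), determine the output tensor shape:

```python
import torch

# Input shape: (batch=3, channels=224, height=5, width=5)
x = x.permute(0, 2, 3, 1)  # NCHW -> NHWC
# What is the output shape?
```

Input: (3, 224, 5, 5) -> Output: (3, 5, 5, 224)

Answer: (3, 5, 5, 224)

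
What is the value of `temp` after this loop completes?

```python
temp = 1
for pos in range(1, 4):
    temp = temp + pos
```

Start at 1, add 1 through 3
`temp` takes the values: 1 → 2 → 4 → 7

Answer: 7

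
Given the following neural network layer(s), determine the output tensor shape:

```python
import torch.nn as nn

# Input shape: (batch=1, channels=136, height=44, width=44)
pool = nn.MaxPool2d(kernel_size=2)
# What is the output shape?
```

Input: (1, 136, 44, 44) -> Output: (1, 136, 22, 22)

Answer: (1, 136, 22, 22)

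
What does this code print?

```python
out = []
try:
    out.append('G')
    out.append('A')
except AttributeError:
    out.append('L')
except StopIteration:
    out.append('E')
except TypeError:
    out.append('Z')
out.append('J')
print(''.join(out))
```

Execution trace: 'G' (try body) → 'A' (try body, no exception) → 'J' (after the try/except). Output: GAJ

Answer: GAJ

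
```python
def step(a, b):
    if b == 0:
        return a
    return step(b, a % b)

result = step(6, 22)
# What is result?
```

step(6, 22) -> step(22, 6) -> step(6, 4) -> step(4, 2) -> step(2, 0) -> 2

Answer: 2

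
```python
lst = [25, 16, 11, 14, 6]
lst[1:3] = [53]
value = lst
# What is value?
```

Trace:
`lst = [25, 16, 11, 14, 6]` → lst = [25, 16, 11, 14, 6]
`lst[1:3] = [53]` → lst = [25, 53, 14, 6]
`value = lst` → value = [25, 53, 14, 6]
So value = [25, 53, 14, 6]

Answer: [25, 53, 14, 6]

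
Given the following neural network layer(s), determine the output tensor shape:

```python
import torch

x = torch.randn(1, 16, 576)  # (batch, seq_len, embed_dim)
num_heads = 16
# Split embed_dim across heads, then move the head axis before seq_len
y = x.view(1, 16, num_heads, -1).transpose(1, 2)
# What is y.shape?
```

Input: (1, 16, 576) -> head_dim = 576 // 16 = 36; after view: (1, 16, 16, 36) -> after transpose(1, 2): (1, 16, 16, 36) -> Output: (1, 16, 16, 36)

Answer: (1, 16, 16, 36)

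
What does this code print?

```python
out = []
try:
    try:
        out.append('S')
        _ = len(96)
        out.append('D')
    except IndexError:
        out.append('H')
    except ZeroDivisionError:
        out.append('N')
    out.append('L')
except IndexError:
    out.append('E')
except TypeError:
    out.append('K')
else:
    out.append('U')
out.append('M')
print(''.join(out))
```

Execution trace: 'S' (inner try body) → 'K' (except TypeError) → 'M' (after the try/except). Output: SKM

Answer: SKM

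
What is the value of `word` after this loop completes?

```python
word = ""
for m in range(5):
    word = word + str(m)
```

Concatenate digits 0 to 4
`word` takes the values: "" → "0" → "01" → "012" → "0123" → "01234"

Answer: "01234"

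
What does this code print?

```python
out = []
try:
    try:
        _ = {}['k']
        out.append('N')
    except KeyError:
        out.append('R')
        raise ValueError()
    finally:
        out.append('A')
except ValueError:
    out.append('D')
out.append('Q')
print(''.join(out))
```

Execution trace: 'R' (except KeyError) → 'A' (finally) → 'D' (outer except ValueError) → 'Q' (after the try/except). Output: RADQ

Answer: RADQ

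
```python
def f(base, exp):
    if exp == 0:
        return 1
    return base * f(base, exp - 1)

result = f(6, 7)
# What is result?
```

f(6, 7) = 6 * 6 * 6 * 6 * 6 * 6 * 6 = 279936

Answer: 279936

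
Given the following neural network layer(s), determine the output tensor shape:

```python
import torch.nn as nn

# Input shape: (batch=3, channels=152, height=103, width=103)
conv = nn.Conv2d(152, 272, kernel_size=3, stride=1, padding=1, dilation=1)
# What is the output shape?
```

Input: (3, 152, 103, 103) -> Output: (3, 272, 103, 103)

Answer: (3, 272, 103, 103)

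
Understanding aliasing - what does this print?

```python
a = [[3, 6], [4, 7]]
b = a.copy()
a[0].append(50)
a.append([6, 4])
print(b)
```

Key concept: shallow copy with nested lists.
Step by step:
`a = [[3, 6], [4, 7]]` → a = [[3, 6], [4, 7]]
`b = a.copy()` → b = [[3, 6], [4, 7]]
`a[0].append(50)` → a = [[3, 6, 50], [4, 7]]; b = [[3, 6, 50], [4, 7]]
`a.append([6, 4])` → a = [[3, 6, 50], [4, 7], [6, 4]]
`print(b)` → prints [[3, 6, 50], [4, 7]]

Answer: [[3, 6, 50], [4, 7]]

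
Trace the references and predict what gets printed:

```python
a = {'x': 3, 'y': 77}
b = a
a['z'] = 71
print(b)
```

Key concept: dict aliasing.
Step by step:
`a = {'x': 3, 'y': 77}` → a = {'x': 3, 'y': 77}
`b = a` → b = {'x': 3, 'y': 77} (same object as a)
`a['z'] = 71` → a = {'x': 3, 'y': 77, 'z': 71} (same object as b); b = {'x': 3, 'y': 77, 'z': 71} (same object as a)
`print(b)` → prints {'x': 3, 'y': 77, 'z': 71}

Answer: {'x': 3, 'y': 77, 'z': 71}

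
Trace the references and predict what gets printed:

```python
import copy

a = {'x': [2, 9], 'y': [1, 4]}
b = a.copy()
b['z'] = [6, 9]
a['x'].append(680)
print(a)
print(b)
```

Key concept: shallow copy of dict with mutable values.
Step by step:
`a = {'x': [2, 9], 'y': [1, 4]}` → a = {'x': [2, 9], 'y': [1, 4]}
`b = a.copy()` → b = {'x': [2, 9], 'y': [1, 4]}
`b['z'] = [6, 9]` → b = {'x': [2, 9], 'y': [1, 4], 'z': [6, 9]}
`a['x'].append(680)` → a = {'x': [2, 9, 680], 'y': [1, 4]}; b = {'x': [2, 9, 680], 'y': [1, 4], 'z': [6, 9]}
`print(a)` → prints {'x': [2, 9, 680], 'y': [1, 4]}
`print(b)` → prints {'x': [2, 9, 680], 'y': [1, 4], 'z': [6, 9]}

Answer:
{'x': [2, 9, 680], 'y': [1, 4]}
{'x': [2, 9, 680], 'y': [1, 4], 'z': [6, 9]}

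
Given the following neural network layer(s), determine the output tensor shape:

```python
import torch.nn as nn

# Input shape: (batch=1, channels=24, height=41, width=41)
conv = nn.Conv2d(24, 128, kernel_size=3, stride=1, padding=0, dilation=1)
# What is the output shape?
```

Input: (1, 24, 41, 41) -> Output: (1, 128, 39, 39)

Answer: (1, 128, 39, 39)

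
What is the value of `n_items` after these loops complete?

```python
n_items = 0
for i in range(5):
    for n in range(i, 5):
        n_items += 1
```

Upper triangle: 5 + 4 + ... + 1
`n_items` takes the values: 0 → 1 → 2 → 3 → 4 → 5 → 6 → 7 → 8 → 9 → 10 → 11 → 12 → 13 → 14 → 15

Answer: 15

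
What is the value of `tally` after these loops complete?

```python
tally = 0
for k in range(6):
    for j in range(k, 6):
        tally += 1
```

Upper triangle: 6 + 5 + ... + 1
`tally` takes the values: 0 → 1 → 2 → 3 → 4 → 5 → 6 → 7 → 8 → 9 → 10 → 11 → 12 → 13 → 14 → 15 → 16 → 17 → 18 → 19 → 20 → 21

Answer: 21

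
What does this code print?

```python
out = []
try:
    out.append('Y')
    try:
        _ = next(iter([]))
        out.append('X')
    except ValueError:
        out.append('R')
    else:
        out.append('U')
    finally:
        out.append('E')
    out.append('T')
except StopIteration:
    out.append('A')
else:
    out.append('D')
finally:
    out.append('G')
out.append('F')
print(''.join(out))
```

Execution trace: 'Y' (try body) → 'E' (inner finally) → 'A' (except StopIteration) → 'G' (finally) → 'F' (after the try/except). Output: YEAGF

Answer: YEAGF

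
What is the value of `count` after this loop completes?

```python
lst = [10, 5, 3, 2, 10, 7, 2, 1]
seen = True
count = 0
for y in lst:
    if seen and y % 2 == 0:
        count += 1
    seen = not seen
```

Count even values at even positions
`count` takes the values: 0 → 1 → 2 → 3

Answer: 3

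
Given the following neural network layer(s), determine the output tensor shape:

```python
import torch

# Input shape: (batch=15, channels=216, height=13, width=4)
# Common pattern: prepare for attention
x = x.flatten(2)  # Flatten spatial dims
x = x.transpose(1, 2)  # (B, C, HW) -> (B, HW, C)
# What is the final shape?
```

Input: (15, 216, 13, 4) -> after flatten(2): (15, 216, 52) -> Output: (15, 52, 216)

Answer: (15, 52, 216)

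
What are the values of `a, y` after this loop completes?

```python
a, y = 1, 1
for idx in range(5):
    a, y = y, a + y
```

Fibonacci: after 5 iterations
`a, y` takes the values: (1, 1) → (1, 2) → (2, 3) → (3, 5) → (5, 8) → (8, 13)

Answer: 8, 13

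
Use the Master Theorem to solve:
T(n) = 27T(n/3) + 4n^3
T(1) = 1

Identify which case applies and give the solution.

a=27, b=3, f(n)=4n^3. log_3(27) = 3. Since c=3 = 3, Case 2 applies: T(n) = Θ(n^log_b(a) · log n) = O(n^3 log n).

Answer: O(n^3 log n) - Case 2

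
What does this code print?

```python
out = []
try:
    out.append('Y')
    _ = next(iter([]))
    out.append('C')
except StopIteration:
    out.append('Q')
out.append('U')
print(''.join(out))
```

Execution trace: 'Y' (try body) → 'Q' (except StopIteration) → 'U' (after the try/except). Output: YQU

Answer: YQU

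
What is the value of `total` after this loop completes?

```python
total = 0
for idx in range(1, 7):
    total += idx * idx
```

Sum of squares 1² to 6² = 91
`total` takes the values: 0 → 1 → 5 → 14 → 30 → 55 → 91

Answer: 91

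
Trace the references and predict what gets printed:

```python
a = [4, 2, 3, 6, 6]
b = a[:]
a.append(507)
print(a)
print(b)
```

Key concept: slice [:] creates copy.
Step by step:
`a = [4, 2, 3, 6, 6]` → a = [4, 2, 3, 6, 6]
`b = a[:]` → b = [4, 2, 3, 6, 6]
`a.append(507)` → a = [4, 2, 3, 6, 6, 507]
`print(a)` → prints [4, 2, 3, 6, 6, 507]
`print(b)` → prints [4, 2, 3, 6, 6]

Answer:
[4, 2, 3, 6, 6, 507]
[4, 2, 3, 6, 6]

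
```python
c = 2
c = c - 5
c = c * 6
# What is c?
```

Trace:
`c = 2` → c = 2
`c = c - 5` → c = -3
`c = c * 6` → c = -18
So c = -18

Answer: -18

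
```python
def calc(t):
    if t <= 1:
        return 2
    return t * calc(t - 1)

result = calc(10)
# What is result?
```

calc(10) = 10 * 9 * 8 * 7 * 6 * 5 * 4 * 3 * 2 * 2 = 7257600

Answer: 7257600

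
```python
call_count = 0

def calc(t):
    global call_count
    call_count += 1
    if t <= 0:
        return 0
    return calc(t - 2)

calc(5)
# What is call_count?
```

Linear recursion stepping by 2: 4 calls from t=5 down to ≤0.

Answer: 4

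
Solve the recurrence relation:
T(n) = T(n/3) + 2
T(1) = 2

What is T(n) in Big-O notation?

Each step divides n by 3 and adds 2. After log_3(n) steps we reach T(1)=2. So T(n) = 2·log_3(n) + 2 = O(log n).

Answer: O(log n)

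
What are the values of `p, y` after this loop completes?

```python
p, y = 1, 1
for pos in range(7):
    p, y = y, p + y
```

Fibonacci: after 7 iterations
`p, y` takes the values: (1, 1) → (1, 2) → (2, 3) → (3, 5) → (5, 8) → (8, 13) → (13, 21) → (21, 34)

Answer: 21, 34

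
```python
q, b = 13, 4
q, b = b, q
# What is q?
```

Trace:
`q, b = 13, 4` → q = 13; b = 4
`q, b = b, q` → q = 4; b = 13
So q = 4

Answer: 4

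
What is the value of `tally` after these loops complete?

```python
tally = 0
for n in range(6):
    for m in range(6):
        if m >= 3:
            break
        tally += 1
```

Inner breaks at 3, outer runs 6 times
`tally` takes the values: 0 → 1 → 2 → 3 → 4 → 5 → 6 → 7 → 8 → 9 → 10 → 11 → 12 → 13 → 14 → 15 → 16 → 17 → 18

Answer: 18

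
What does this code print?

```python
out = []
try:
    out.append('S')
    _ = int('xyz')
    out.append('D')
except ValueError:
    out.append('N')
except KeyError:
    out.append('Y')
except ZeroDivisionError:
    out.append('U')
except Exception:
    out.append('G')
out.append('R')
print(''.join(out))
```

Execution trace: 'S' (try body) → 'N' (except ValueError) → 'R' (after the try/except). Output: SNR

Answer: SNR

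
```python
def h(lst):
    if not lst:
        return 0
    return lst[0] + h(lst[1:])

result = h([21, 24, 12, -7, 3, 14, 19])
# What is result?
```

21 + 24 + 12 + (-7) + 3 + 14 + 19 + 0 = 86

Answer: 86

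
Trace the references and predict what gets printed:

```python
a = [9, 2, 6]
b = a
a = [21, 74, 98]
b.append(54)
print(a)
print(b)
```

Key concept: rebinding vs mutation: a is rebound to a new list, b still points at the original.
Step by step:
`a = [9, 2, 6]` → a = [9, 2, 6]
`b = a` → b = [9, 2, 6] (same object as a)
`a = [21, 74, 98]` → a = [21, 74, 98]
`b.append(54)` → b = [9, 2, 6, 54]
`print(a)` → prints [21, 74, 98]
`print(b)` → prints [9, 2, 6, 54]

Answer:
[21, 74, 98]
[9, 2, 6, 54]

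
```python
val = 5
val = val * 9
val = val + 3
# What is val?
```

Trace:
`val = 5` → val = 5
`val = val * 9` → val = 45
`val = val + 3` → val = 48
So val = 48

Answer: 48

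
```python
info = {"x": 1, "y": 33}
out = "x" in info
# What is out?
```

Trace:
`info = {"x": 1, "y": 33}` → info = {'x': 1, 'y': 33}
`out = "x" in info` → out = True
So out = True

Answer: True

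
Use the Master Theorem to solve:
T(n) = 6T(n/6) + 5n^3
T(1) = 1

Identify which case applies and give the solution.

a=6, b=6, f(n)=5n^3. log_6(6) = 1. Since c=3 > 1 and the regularity condition holds (6(n/6)^3 = (6/6^3)n^3 with 6/6^3 < 1), Case 3 applies: T(n) = Θ(f(n)) = O(n^3).

Answer: O(n^3) - Case 3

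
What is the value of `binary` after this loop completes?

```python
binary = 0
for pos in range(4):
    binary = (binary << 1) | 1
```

Build 4 consecutive 1-bits: 0b1111
`binary` takes the values: 0 → 1 → 3 → 7 → 15

Answer: 15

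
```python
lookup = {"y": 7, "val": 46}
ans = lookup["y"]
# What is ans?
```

Trace:
`lookup = {"y": 7, "val": 46}` → lookup = {'y': 7, 'val': 46}
`ans = lookup["y"]` → ans = 7
So ans = 7

Answer: 7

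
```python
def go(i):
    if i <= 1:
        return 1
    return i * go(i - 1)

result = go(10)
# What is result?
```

go(10) = 10 * 9 * 8 * 7 * 6 * 5 * 4 * 3 * 2 * 1 = 3628800

Answer: 3628800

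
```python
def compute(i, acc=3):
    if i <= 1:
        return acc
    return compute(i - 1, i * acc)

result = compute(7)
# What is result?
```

Accumulator trace (n, acc): (7, 3) -> (6, 21) -> (5, 126) -> (4, 630) -> (3, 2520) -> (2, 7560) -> (1, 15120) -> return 15120

Answer: 15120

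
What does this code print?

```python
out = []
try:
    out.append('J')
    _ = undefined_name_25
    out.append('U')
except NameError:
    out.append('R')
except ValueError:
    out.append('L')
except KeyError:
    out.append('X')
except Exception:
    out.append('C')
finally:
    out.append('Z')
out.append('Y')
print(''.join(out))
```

Execution trace: 'J' (try body) → 'R' (except NameError) → 'Z' (finally) → 'Y' (after the try/except). Output: JRZY

Answer: JRZY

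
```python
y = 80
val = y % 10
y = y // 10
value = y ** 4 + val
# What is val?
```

Trace:
`y = 80` → y = 80
`val = y % 10` → val = 0
`y = y // 10` → y = 8
`value = y ** 4 + val` → value = 4096
So val = 0

Answer: 0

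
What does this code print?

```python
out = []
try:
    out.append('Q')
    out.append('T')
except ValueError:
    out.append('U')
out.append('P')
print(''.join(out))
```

Execution trace: 'Q' (try body) → 'T' (try body, no exception) → 'P' (after the try/except). Output: QTP

Answer: QTP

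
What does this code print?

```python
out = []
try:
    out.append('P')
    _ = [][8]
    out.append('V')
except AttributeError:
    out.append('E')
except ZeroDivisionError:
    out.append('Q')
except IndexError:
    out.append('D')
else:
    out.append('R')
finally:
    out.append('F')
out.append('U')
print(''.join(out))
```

Execution trace: 'P' (try body) → 'D' (except IndexError) → 'F' (finally) → 'U' (after the try/except). Output: PDFU

Answer: PDFU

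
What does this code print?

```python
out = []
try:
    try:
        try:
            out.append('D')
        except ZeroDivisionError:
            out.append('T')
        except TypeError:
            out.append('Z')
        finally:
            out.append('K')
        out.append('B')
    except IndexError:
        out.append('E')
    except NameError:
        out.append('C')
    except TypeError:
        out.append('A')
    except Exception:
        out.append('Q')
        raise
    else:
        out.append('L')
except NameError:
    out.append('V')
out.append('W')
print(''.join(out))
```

Execution trace: 'D' (inner try body, no exception) → 'K' (inner finally) → 'B' (try body, no exception) → 'L' (else) → 'W' (after the try/except). Output: DKBLW

Answer: DKBLW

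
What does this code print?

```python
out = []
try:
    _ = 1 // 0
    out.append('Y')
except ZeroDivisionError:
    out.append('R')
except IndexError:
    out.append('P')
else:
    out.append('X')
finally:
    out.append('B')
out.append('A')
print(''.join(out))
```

Execution trace: 'R' (except ZeroDivisionError) → 'B' (finally) → 'A' (after the try/except). Output: RBA

Answer: RBA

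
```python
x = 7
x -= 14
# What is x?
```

Trace:
`x = 7` → x = 7
`x -= 14` → x = -7
So x = -7

Answer: -7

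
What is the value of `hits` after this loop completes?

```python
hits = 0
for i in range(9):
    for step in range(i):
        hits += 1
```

Triangle number: 0+1+2+...+8
`hits` takes the values: 0 → 1 → 2 → 3 → 4 → 5 → 6 → 7 → 8 → 9 → 10 → 11 → 12 → 13 → 14 → 15 → 16 → 17 → 18 → 19 → 20 → 21 → 22 → 23 → 24 → 25 → 26 → 27 → 28 → 29 → 30 → 31 → 32 → 33 → 34 → 35 → 36

Answer: 36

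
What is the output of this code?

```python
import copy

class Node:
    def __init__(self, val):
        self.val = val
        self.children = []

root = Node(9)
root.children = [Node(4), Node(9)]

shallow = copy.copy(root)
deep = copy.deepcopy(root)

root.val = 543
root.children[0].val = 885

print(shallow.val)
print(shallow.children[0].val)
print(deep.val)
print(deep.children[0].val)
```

Key concept: deep copy with custom objects.
Step by step:
`root = Node(9)` → root = Node(val=9, children=[])
`root.children = [Node(4), Node(9)]` → root = Node(val=9, children=[Node(val=4, children=[]), Node(val=9, children=[])])
`shallow = copy.copy(root)` → shallow = Node(val=9, children=[Node(val=4, children=[]), Node(val=9, children=[])])
`deep = copy.deepcopy(root)` → deep = Node(val=9, children=[Node(val=4, children=[]), Node(val=9, children=[])])
`root.val = 543` → root = Node(val=543, children=[Node(val=4, children=[]), Node(val=9, children=[])])
`root.children[0].val = 885` → root = Node(val=543, children=[Node(val=885, children=[]), Node(val=9, children=[])]); shallow = Node(val=9, children=[Node(val=885, children=[]), Node(val=9, children=[])])
`print(shallow.val)` → prints 9
`print(shallow.children[0].val)` → prints 885
`print(deep.val)` → prints 9
`print(deep.children[0].val)` → prints 4

Answer:
9
885
9
4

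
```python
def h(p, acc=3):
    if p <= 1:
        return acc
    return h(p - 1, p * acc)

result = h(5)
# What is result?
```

Accumulator trace (n, acc): (5, 3) -> (4, 15) -> (3, 60) -> (2, 180) -> (1, 360) -> return 360

Answer: 360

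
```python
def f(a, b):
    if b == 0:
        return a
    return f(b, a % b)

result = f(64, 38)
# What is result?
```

f(64, 38) -> f(38, 26) -> f(26, 12) -> f(12, 2) -> f(2, 0) -> 2

Answer: 2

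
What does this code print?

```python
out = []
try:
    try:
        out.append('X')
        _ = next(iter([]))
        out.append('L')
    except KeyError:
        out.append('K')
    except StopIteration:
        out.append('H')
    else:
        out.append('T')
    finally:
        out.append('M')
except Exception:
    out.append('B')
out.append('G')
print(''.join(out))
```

Execution trace: 'X' (inner try body) → 'H' (inner except StopIteration) → 'M' (inner finally) → 'G' (after the try/except). Output: XHMG

Answer: XHMG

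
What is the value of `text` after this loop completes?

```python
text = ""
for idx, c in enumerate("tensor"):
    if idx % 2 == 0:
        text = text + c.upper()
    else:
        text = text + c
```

Uppercase even positions in 'tensor'
`text` takes the values: "" → "T" → "Te" → "TeN" → "TeNs" → "TeNsO" → "TeNsOr"

Answer: "TeNsOr"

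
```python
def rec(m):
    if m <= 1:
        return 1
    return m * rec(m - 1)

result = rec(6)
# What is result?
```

rec(6) = 6 * 5 * 4 * 3 * 2 * 1 = 720

Answer: 720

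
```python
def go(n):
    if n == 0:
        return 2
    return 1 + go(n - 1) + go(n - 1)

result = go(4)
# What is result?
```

go(n) = 1 + 2·go(n-1), go(0)=2. Closed form: (2+1)·2^4 - 1 = 47.

Answer: 47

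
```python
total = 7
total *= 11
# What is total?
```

Trace:
`total = 7` → total = 7
`total *= 11` → total = 77
So total = 77

Answer: 77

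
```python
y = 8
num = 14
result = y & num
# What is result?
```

Trace:
`y = 8` → y = 8
`num = 14` → num = 14
`result = y & num` → result = 8
So result = 8

Answer: 8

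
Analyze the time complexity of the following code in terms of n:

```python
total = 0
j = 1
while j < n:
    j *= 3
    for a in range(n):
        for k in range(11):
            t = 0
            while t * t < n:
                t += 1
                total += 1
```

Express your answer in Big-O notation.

Each loop level contributes: log n × n × 1 × √n. Multiplying the contributions gives O(n√n log n).

Answer: O(n√n log n)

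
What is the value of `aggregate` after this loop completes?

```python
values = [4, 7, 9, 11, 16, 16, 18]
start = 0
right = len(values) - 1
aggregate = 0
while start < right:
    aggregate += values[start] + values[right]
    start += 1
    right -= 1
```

Sum of pairs from ends
`aggregate` takes the values: 0 → 22 → 45 → 70

Answer: 70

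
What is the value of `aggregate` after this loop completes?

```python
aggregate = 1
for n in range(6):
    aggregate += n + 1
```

Start at 1, add 1 to 6 = 22
`aggregate` takes the values: 1 → 2 → 4 → 7 → 11 → 16 → 22

Answer: 22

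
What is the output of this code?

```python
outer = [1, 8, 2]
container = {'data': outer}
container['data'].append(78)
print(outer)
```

Key concept: dict holds reference to list.
Step by step:
`outer = [1, 8, 2]` → outer = [1, 8, 2]
`container = {'data': outer}` → container = {'data': [1, 8, 2]}
`container['data'].append(78)` → outer = [1, 8, 2, 78]; container = {'data': [1, 8, 2, 78]}
`print(outer)` → prints [1, 8, 2, 78]

Answer: [1, 8, 2, 78]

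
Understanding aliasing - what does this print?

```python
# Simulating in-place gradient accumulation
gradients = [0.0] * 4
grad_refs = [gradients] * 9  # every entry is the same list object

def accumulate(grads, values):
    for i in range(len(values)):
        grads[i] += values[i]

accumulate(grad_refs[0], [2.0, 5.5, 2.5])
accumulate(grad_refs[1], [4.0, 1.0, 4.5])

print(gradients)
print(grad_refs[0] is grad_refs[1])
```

Key concept: gradient accumulation aliasing.
Step by step:
`gradients = [0.0] * 4` → gradients = [0.0, 0.0, 0.0, 0.0]
`grad_refs = [gradients] * 9` → grad_refs = [[0.0, 0.0, 0.0, 0.0], [0.0, 0.0, 0.0, 0.0], [0.0, 0.0, 0.0, 0.0], [0.0, 0.0, 0.0, 0.0], [0.0, 0.0, 0.0, 0.0], [0.0, 0.0, 0.0, 0.0], [0.0, 0.0, 0.0, 0.0], [0.0, 0.0, 0.0, 0.0], [0.0, 0.0, 0.0, 0.0]]
`accumulate(grad_refs[0], [2.0, 5.5, 2.5])` → gradients = [2.0, 5.5, 2.5, 0.0]; grad_refs = [[2.0, 5.5, 2.5, 0.0], [2.0, 5.5, 2.5, 0.0], [2.0, 5.5, 2.5, 0.0], [2.0, 5.5, 2.5, 0.0], [2.0, 5.5, 2.5, 0.0], [2.0, 5.5, 2.5, 0.0], [2.0, 5.5, 2.5, 0.0], [2.0, 5.5, 2.5, 0.0], [2.0, 5.5, 2.5, 0.0]]
`accumulate(grad_refs[1], [4.0, 1.0, 4.5])` → gradients = [6.0, 6.5, 7.0, 0.0]; grad_refs = [[6.0, 6.5, 7.0, 0.0], [6.0, 6.5, 7.0, 0.0], [6.0, 6.5, 7.0, 0.0], [6.0, 6.5, 7.0, 0.0], [6.0, 6.5, 7.0, 0.0], [6.0, 6.5, 7.0, 0.0], [6.0, 6.5, 7.0, 0.0], [6.0, 6.5, 7.0, 0.0], [6.0, 6.5, 7.0, 0.0]]
`print(gradients)` → prints [6.0, 6.5, 7.0, 0.0]
`print(grad_refs[0] is grad_refs[1])` → prints True

Answer:
[6.0, 6.5, 7.0, 0.0]
True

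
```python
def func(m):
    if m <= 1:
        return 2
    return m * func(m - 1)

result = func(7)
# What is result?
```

func(7) = 7 * 6 * 5 * 4 * 3 * 2 * 2 = 10080

Answer: 10080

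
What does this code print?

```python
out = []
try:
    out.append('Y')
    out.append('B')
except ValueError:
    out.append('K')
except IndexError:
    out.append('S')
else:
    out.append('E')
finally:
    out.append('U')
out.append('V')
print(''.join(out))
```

Execution trace: 'Y' (try body) → 'B' (try body, no exception) → 'E' (else) → 'U' (finally) → 'V' (after the try/except). Output: YBEUV

Answer: YBEUV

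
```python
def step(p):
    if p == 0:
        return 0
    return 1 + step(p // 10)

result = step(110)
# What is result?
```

Count of digits of 110: 3

Answer: 3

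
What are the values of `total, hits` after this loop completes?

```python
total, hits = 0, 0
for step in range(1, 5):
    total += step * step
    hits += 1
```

Sum of squares and count
`total, hits` takes the values: (0, 0) → (1, 0) → (1, 1) → (5, 1) → (5, 2) → (14, 2) → (14, 3) → (30, 3) → (30, 4)

Answer: 30, 4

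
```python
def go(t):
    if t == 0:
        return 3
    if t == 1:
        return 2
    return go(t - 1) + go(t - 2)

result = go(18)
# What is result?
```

Build up from base cases: go(0)=3, go(1)=2, go(2)=5, go(3)=7, go(4)=12, go(5)=19, go(6)=31, ..., go(18)=9959

Answer: 9959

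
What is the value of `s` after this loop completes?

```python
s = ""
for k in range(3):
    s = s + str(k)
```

Concatenate digits 0 to 2
`s` takes the values: "" → "0" → "01" → "012"

Answer: "012"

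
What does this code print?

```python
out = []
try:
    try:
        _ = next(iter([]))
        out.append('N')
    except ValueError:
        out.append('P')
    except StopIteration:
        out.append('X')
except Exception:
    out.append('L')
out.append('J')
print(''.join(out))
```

Execution trace: 'X' (inner except StopIteration) → 'J' (after the try/except). Output: XJ

Answer: XJ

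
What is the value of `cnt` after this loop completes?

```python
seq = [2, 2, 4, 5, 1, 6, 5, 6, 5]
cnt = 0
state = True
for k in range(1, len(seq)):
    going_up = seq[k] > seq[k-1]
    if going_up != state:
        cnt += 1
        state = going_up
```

Count direction changes in [2, 2, 4, 5, 1, 6, 5, 6, 5]
`cnt` takes the values: 0 → 1 → 2 → 3 → 4 → 5 → 6 → 7

Answer: 7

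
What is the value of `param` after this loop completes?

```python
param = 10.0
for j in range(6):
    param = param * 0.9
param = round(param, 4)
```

Exponential decay: 10.0 * 0.9^6
`param` takes the values: 10.0 → 9.0 → 8.1 → 7.29 → 6.561 → 5.9049 → 5.31441 → 5.3144

Answer: 5.3144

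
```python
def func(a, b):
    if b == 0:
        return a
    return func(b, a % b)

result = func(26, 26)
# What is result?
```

func(26, 26) -> func(26, 0) -> 26

Answer: 26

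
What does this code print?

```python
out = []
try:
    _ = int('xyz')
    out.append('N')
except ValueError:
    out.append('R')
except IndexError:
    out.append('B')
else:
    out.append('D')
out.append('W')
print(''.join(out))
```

Execution trace: 'R' (except ValueError) → 'W' (after the try/except). Output: RW

Answer: RW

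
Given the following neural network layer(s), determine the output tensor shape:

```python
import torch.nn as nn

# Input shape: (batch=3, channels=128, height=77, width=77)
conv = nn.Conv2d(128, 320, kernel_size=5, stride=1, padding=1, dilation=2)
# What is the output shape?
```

Input: (3, 128, 77, 77) -> Output: (3, 320, 71, 71)

Answer: (3, 320, 71, 71)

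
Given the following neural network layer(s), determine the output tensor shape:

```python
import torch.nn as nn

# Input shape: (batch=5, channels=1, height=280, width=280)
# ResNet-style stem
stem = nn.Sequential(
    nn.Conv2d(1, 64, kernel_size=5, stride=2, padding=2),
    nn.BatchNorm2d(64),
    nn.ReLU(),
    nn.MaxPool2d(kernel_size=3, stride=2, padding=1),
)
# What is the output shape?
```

Input: (5, 1, 280, 280) -> after Conv2d 5x5 stride=2: (5, 64, 140, 140) -> Output: (5, 64, 70, 70)

Answer: (5, 64, 70, 70)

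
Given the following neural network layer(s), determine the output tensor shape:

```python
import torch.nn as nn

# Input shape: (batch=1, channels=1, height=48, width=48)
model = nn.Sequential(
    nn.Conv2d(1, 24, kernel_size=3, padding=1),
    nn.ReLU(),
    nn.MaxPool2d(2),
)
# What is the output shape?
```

Input: (1, 1, 48, 48) -> after Conv2d: (1, 24, 48, 48) -> after ReLU: (1, 24, 48, 48) -> Output: (1, 24, 24, 24)

Answer: (1, 24, 24, 24)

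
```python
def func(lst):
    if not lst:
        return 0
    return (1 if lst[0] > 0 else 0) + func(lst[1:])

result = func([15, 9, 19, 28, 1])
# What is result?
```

Count of positive elements in [15, 9, 19, 28, 1] = 5

Answer: 5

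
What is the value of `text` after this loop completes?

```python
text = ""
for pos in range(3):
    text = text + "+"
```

Repeat '+' 3 times
`text` takes the values: "" → "+" → "++" → "+++"

Answer: "+++"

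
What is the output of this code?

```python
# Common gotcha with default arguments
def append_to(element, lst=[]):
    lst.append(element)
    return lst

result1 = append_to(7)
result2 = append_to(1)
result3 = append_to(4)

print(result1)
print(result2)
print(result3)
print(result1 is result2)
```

Key concept: mutable default argument gotcha.
Step by step:
`result1 = append_to(7)` → result1 = [7]
`result2 = append_to(1)` → result1 = [7, 1] (same object as result2); result2 = [7, 1] (same object as result1)
`result3 = append_to(4)` → result1 = [7, 1, 4] (same object as result2, result3); result2 = [7, 1, 4] (same object as result1, result3); result3 = [7, 1, 4] (same object as result1, result2)
`print(result1)` → prints [7, 1, 4]
`print(result2)` → prints [7, 1, 4]
`print(result3)` → prints [7, 1, 4]
`print(result1 is result2)` → prints True

Answer:
[7, 1, 4]
[7, 1, 4]
[7, 1, 4]
True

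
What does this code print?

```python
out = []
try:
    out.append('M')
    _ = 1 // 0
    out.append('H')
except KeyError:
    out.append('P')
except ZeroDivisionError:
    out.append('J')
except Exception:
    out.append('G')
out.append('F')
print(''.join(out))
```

Execution trace: 'M' (try body) → 'J' (except ZeroDivisionError) → 'F' (after the try/except). Output: MJF

Answer: MJF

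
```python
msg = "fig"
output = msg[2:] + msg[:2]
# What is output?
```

Trace:
`msg = "fig"` → msg = 'fig'
`output = msg[2:] + msg[:2]` → output = 'gfi'
So output = 'gfi'

Answer: 'gfi'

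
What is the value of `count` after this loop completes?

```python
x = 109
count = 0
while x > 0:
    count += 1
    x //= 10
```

Count digits by repeated division by 10
`count` takes the values: 0 → 1 → 2 → 3

Answer: 3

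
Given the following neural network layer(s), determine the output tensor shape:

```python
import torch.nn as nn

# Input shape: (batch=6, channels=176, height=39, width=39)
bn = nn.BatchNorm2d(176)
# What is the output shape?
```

Input: (6, 176, 39, 39) -> Output: (6, 176, 39, 39)

Answer: (6, 176, 39, 39)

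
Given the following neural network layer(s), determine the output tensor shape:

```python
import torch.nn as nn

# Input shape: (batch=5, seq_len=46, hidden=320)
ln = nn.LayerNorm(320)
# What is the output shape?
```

Input: (5, 46, 320) -> Output: (5, 46, 320)

Answer: (5, 46, 320)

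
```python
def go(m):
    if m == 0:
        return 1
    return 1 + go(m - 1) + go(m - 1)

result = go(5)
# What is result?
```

go(m) = 1 + 2·go(m-1), go(0)=1. Closed form: (1+1)·2^5 - 1 = 63.

Answer: 63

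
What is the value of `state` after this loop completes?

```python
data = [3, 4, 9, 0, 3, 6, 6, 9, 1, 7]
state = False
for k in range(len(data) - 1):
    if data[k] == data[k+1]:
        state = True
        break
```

Check consecutive duplicates in [3, 4, 9, 0, 3, 6, 6, 9, 1, 7]
`state` takes the values: False → True

Answer: True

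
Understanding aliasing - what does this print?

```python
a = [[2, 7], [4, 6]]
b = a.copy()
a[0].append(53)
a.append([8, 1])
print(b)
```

Key concept: shallow copy with nested lists.
Step by step:
`a = [[2, 7], [4, 6]]` → a = [[2, 7], [4, 6]]
`b = a.copy()` → b = [[2, 7], [4, 6]]
`a[0].append(53)` → a = [[2, 7, 53], [4, 6]]; b = [[2, 7, 53], [4, 6]]
`a.append([8, 1])` → a = [[2, 7, 53], [4, 6], [8, 1]]
`print(b)` → prints [[2, 7, 53], [4, 6]]

Answer: [[2, 7, 53], [4, 6]]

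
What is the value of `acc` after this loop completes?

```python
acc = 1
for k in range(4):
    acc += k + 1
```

Start at 1, add 1 to 4 = 11
`acc` takes the values: 1 → 2 → 4 → 7 → 11

Answer: 11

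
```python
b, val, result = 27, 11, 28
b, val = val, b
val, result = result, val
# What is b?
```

Trace:
`b, val, result = 27, 11, 28` → b = 27; val = 11; result = 28
`b, val = val, b` → b = 11; val = 27
`val, result = result, val` → val = 28; result = 27
So b = 11

Answer: 11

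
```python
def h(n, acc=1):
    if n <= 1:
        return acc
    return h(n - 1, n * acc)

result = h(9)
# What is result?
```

Accumulator trace (n, acc): (9, 1) -> (8, 9) -> (7, 72) -> (6, 504) -> (5, 3024) -> (4, 15120) -> (3, 60480) -> (2, 181440) -> (1, 362880) -> return 362880

Answer: 362880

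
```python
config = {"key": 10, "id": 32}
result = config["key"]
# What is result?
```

Trace:
`config = {"key": 10, "id": 32}` → config = {'key': 10, 'id': 32}
`result = config["key"]` → result = 10
So result = 10

Answer: 10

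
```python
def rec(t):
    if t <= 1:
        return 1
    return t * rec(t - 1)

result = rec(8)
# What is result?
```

rec(8) = 8 * 7 * 6 * 5 * 4 * 3 * 2 * 1 = 40320

Answer: 40320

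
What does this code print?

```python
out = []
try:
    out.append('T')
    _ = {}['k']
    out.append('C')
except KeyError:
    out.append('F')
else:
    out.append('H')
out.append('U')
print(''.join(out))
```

Execution trace: 'T' (try body) → 'F' (except KeyError) → 'U' (after the try/except). Output: TFU

Answer: TFU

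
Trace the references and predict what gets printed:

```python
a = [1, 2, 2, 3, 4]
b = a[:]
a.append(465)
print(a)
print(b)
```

Key concept: slice [:] creates copy.
Step by step:
`a = [1, 2, 2, 3, 4]` → a = [1, 2, 2, 3, 4]
`b = a[:]` → b = [1, 2, 2, 3, 4]
`a.append(465)` → a = [1, 2, 2, 3, 4, 465]
`print(a)` → prints [1, 2, 2, 3, 4, 465]
`print(b)` → prints [1, 2, 2, 3, 4]

Answer:
[1, 2, 2, 3, 4, 465]
[1, 2, 2, 3, 4]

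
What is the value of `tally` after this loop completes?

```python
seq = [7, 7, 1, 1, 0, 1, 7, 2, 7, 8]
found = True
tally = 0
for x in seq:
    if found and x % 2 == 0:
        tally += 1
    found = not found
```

Count even values at even positions
`tally` takes the values: 0 → 1

Answer: 1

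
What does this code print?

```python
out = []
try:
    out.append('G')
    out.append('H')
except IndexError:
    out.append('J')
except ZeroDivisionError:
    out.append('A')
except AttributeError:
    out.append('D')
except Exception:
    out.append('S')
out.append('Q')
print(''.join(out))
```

Execution trace: 'G' (try body) → 'H' (try body, no exception) → 'Q' (after the try/except). Output: GHQ

Answer: GHQ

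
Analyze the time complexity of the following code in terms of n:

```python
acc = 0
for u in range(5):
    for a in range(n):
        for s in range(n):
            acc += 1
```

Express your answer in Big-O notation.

Each loop level contributes: 1 × n × n. Multiplying the contributions gives O(n^2).

Answer: O(n^2)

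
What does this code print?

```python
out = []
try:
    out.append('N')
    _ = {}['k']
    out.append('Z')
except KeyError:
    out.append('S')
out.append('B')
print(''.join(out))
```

Execution trace: 'N' (try body) → 'S' (except KeyError) → 'B' (after the try/except). Output: NSB

Answer: NSB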